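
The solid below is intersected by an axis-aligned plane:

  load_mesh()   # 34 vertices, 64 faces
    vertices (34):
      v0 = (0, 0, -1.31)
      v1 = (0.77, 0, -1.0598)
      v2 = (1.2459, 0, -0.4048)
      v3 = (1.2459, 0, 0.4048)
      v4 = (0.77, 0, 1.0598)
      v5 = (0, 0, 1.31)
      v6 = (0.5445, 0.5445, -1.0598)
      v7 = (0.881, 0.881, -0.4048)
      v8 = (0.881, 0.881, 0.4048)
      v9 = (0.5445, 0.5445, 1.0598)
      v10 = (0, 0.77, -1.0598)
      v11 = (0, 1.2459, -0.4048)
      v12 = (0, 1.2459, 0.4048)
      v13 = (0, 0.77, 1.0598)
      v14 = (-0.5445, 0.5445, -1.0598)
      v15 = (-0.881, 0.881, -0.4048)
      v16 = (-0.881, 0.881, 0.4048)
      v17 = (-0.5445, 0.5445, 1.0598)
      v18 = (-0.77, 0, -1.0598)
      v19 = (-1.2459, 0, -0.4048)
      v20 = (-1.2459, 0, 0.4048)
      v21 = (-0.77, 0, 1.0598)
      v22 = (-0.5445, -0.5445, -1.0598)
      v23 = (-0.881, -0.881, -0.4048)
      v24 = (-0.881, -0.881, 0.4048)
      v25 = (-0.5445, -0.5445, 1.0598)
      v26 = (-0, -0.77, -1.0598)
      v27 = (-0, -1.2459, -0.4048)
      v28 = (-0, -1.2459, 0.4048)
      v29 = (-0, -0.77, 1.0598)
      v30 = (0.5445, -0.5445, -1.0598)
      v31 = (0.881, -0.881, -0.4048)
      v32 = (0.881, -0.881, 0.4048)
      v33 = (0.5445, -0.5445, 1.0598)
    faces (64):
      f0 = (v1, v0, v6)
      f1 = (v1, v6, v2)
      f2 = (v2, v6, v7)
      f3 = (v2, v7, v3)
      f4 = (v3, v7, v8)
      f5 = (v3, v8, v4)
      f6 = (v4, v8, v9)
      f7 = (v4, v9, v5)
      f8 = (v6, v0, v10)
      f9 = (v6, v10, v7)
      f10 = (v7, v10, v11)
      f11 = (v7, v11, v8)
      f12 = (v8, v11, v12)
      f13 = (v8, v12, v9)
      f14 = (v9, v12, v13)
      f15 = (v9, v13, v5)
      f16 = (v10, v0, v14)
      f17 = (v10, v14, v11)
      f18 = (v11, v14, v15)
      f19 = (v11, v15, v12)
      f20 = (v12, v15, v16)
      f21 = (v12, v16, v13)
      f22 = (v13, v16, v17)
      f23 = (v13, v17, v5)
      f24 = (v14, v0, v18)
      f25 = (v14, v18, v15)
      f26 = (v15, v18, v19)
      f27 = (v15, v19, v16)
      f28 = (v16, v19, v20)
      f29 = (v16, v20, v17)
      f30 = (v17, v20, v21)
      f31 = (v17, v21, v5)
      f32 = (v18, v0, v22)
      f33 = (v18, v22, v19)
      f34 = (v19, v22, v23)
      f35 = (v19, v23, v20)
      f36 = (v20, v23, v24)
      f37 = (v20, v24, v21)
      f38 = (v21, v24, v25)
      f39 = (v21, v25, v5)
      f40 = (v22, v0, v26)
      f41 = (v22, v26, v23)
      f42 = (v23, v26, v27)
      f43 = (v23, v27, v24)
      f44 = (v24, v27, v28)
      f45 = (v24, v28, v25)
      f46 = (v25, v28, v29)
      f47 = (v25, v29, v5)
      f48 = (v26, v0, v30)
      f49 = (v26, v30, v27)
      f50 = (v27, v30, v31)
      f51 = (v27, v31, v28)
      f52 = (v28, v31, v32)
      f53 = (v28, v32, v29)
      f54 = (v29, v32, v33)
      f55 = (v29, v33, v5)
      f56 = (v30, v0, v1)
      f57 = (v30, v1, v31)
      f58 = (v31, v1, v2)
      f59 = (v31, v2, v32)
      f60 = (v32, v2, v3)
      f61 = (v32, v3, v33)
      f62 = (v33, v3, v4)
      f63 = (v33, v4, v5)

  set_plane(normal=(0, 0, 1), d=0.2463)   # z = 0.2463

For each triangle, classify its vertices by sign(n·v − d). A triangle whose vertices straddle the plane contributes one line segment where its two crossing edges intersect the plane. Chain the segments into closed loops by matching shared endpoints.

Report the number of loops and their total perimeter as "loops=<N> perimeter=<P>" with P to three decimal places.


loops=1 perimeter=7.629

Straddling triangles (16 of 64):
  (v2,v7,v3) [--+] → (1.17446, 0.172478, 0.2463)–(1.2459, 0, 0.2463)  len=0.1867
  (v3,v7,v8) [+-+] → (1.17446, 0.172478, 0.2463)–(0.881, 0.881, 0.2463)  len=0.7669
  (v7,v11,v8) [--+] → (0.708522, 0.952439, 0.2463)–(0.881, 0.881, 0.2463)  len=0.1867
  (v8,v11,v12) [+-+] → (0.708522, 0.952439, 0.2463)–(0, 1.2459, 0.2463)  len=0.7669
  (v11,v15,v12) [--+] → (-0.172478, 1.17446, 0.2463)–(0, 1.2459, 0.2463)  len=0.1867
  (v12,v15,v16) [+-+] → (-0.172478, 1.17446, 0.2463)–(-0.881, 0.881, 0.2463)  len=0.7669
  (v15,v19,v16) [--+] → (-0.952439, 0.708522, 0.2463)–(-0.881, 0.881, 0.2463)  len=0.1867
  (v16,v19,v20) [+-+] → (-0.952439, 0.708522, 0.2463)–(-1.2459, 0, 0.2463)  len=0.7669
  (v19,v23,v20) [--+] → (-1.17446, -0.172478, 0.2463)–(-1.2459, 0, 0.2463)  len=0.1867
  (v20,v23,v24) [+-+] → (-1.17446, -0.172478, 0.2463)–(-0.881, -0.881, 0.2463)  len=0.7669
  (v23,v27,v24) [--+] → (-0.708522, -0.952439, 0.2463)–(-0.881, -0.881, 0.2463)  len=0.1867
  (v24,v27,v28) [+-+] → (-0.708522, -0.952439, 0.2463)–(0, -1.2459, 0.2463)  len=0.7669
  (v27,v31,v28) [--+] → (0.172478, -1.17446, 0.2463)–(0, -1.2459, 0.2463)  len=0.1867
  (v28,v31,v32) [+-+] → (0.172478, -1.17446, 0.2463)–(0.881, -0.881, 0.2463)  len=0.7669
  (v31,v2,v32) [--+] → (0.952439, -0.708522, 0.2463)–(0.881, -0.881, 0.2463)  len=0.1867
  (v32,v2,v3) [+-+] → (0.952439, -0.708522, 0.2463)–(1.2459, 0, 0.2463)  len=0.7669

Chained into 1 loop(s):
  loop 1: 16 segments, perimeter = 7.6286
Total perimeter = 7.629


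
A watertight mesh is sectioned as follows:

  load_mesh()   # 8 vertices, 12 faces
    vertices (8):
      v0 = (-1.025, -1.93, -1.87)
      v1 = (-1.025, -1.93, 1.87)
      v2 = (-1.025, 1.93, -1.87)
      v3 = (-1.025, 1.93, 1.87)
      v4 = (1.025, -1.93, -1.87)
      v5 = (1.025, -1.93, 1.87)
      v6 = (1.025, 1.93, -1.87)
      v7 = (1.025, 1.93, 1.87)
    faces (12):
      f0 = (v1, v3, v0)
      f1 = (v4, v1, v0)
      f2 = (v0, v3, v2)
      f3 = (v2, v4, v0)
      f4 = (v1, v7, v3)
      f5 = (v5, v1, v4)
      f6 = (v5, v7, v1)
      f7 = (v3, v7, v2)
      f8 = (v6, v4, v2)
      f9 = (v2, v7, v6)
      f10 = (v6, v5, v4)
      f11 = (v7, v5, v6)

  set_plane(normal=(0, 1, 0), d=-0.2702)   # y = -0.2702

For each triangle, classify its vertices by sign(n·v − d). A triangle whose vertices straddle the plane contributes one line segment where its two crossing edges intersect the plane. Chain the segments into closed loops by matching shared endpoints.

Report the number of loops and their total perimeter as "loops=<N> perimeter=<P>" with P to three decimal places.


Straddling triangles (8 of 12):
  (v1,v3,v0) [-+-] → (-1.025, -0.2702, 1.87)–(-1.025, -0.2702, -0.2618)  len=2.1318
  (v0,v3,v2) [-++] → (-1.025, -0.2702, -0.2618)–(-1.025, -0.2702, -1.87)  len=1.6082
  (v2,v4,v0) [+--] → (0.1435, -0.2702, -1.87)–(-1.025, -0.2702, -1.87)  len=1.1685
  (v1,v7,v3) [-++] → (-0.1435, -0.2702, 1.87)–(-1.025, -0.2702, 1.87)  len=0.8815
  (v5,v7,v1) [-+-] → (1.025, -0.2702, 1.87)–(-0.1435, -0.2702, 1.87)  len=1.1685
  (v6,v4,v2) [+-+] → (1.025, -0.2702, -1.87)–(0.1435, -0.2702, -1.87)  len=0.8815
  (v6,v5,v4) [+--] → (1.025, -0.2702, 0.2618)–(1.025, -0.2702, -1.87)  len=2.1318
  (v7,v5,v6) [+-+] → (1.025, -0.2702, 1.87)–(1.025, -0.2702, 0.2618)  len=1.6082

Chained into 1 loop(s):
  loop 1: 8 segments, perimeter = 11.5800
Total perimeter = 11.580

loops=1 perimeter=11.580


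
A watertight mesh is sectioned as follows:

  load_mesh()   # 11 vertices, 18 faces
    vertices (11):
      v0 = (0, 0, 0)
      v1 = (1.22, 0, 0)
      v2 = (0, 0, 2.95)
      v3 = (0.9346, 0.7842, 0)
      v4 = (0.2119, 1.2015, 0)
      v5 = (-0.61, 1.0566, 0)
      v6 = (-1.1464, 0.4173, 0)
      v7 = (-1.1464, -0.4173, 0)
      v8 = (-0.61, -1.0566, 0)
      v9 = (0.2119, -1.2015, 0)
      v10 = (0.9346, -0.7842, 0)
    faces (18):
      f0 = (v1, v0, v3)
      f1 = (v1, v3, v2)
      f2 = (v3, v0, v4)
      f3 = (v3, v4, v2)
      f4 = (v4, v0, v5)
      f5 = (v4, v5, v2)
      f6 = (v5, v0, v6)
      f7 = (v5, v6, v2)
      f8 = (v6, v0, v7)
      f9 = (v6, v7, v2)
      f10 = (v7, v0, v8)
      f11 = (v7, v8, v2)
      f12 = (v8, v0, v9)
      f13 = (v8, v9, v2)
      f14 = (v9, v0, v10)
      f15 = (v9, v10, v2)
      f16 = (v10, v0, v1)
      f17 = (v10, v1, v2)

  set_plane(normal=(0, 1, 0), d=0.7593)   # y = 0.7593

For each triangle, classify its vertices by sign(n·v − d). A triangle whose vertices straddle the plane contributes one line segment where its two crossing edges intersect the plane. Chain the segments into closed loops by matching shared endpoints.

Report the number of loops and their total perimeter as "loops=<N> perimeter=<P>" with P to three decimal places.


Straddling triangles (8 of 18):
  (v1,v0,v3) [--+] → (0.904924, 0.7593, 0)–(0.943662, 0.7593, 0)  len=0.0387
  (v1,v3,v2) [-+-] → (0.943662, 0.7593, 0)–(0.904924, 0.7593, 0.0936687)  len=0.1014
  (v3,v0,v4) [+-+] → (0.904924, 0.7593, 0)–(0.133912, 0.7593, 0)  len=0.7710
  (v3,v4,v2) [++-] → (0.133912, 0.7593, 1.08572)–(0.904924, 0.7593, 0.0936687)  len=1.2564
  (v4,v0,v5) [+-+] → (0.133912, 0.7593, 0)–(-0.438362, 0.7593, 0)  len=0.5723
  (v4,v5,v2) [++-] → (-0.438362, 0.7593, 0.830054)–(0.133912, 0.7593, 1.08572)  len=0.6268
  (v5,v0,v6) [+--] → (-0.438362, 0.7593, 0)–(-0.859447, 0.7593, 0)  len=0.4211
  (v5,v6,v2) [+--] → (-0.859447, 0.7593, 0)–(-0.438362, 0.7593, 0.830054)  len=0.9308

Chained into 1 loop(s):
  loop 1: 8 segments, perimeter = 4.7184
Total perimeter = 4.718

loops=1 perimeter=4.718


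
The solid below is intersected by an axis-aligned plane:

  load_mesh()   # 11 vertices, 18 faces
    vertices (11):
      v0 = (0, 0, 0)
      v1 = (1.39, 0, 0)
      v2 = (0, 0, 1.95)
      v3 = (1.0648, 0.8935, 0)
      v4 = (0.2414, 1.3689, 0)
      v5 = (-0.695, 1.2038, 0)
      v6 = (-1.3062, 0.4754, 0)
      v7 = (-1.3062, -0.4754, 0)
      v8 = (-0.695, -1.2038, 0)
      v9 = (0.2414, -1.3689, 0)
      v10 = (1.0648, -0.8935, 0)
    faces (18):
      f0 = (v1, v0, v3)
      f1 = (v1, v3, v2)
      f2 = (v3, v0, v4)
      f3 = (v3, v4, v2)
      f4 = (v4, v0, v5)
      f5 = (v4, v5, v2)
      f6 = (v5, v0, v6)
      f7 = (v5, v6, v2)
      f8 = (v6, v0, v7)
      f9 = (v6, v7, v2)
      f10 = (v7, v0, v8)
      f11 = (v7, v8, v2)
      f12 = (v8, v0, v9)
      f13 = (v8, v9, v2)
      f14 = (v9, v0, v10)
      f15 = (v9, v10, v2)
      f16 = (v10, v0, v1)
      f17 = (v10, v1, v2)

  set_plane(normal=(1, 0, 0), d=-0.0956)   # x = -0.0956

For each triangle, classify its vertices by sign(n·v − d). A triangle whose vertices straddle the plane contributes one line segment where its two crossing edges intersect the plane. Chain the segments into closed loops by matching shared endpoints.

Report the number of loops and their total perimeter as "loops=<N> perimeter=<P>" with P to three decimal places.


loops=1 perimeter=7.119

Straddling triangles (10 of 18):
  (v4,v0,v5) [++-] → (-0.0956, 0.165587, 0)–(-0.0956, 1.30948, 0)  len=1.1439
  (v4,v5,v2) [+-+] → (-0.0956, 1.30948, 0)–(-0.0956, 0.165587, 1.68177)  len=2.0339
  (v5,v0,v6) [-+-] → (-0.0956, 0.165587, 0)–(-0.0956, 0.0347942, 0)  len=0.1308
  (v5,v6,v2) [--+] → (-0.0956, 0.0347942, 1.80728)–(-0.0956, 0.165587, 1.68177)  len=0.1813
  (v6,v0,v7) [-+-] → (-0.0956, 0.0347942, 0)–(-0.0956, -0.0347942, 0)  len=0.0696
  (v6,v7,v2) [--+] → (-0.0956, -0.0347942, 1.80728)–(-0.0956, 0.0347942, 1.80728)  len=0.0696
  (v7,v0,v8) [-+-] → (-0.0956, -0.0347942, 0)–(-0.0956, -0.165587, 0)  len=0.1308
  (v7,v8,v2) [--+] → (-0.0956, -0.165587, 1.68177)–(-0.0956, -0.0347942, 1.80728)  len=0.1813
  (v8,v0,v9) [-++] → (-0.0956, -0.165587, 0)–(-0.0956, -1.30948, 0)  len=1.1439
  (v8,v9,v2) [-++] → (-0.0956, -1.30948, 0)–(-0.0956, -0.165587, 1.68177)  len=2.0339

Chained into 1 loop(s):
  loop 1: 10 segments, perimeter = 7.1189
Total perimeter = 7.119


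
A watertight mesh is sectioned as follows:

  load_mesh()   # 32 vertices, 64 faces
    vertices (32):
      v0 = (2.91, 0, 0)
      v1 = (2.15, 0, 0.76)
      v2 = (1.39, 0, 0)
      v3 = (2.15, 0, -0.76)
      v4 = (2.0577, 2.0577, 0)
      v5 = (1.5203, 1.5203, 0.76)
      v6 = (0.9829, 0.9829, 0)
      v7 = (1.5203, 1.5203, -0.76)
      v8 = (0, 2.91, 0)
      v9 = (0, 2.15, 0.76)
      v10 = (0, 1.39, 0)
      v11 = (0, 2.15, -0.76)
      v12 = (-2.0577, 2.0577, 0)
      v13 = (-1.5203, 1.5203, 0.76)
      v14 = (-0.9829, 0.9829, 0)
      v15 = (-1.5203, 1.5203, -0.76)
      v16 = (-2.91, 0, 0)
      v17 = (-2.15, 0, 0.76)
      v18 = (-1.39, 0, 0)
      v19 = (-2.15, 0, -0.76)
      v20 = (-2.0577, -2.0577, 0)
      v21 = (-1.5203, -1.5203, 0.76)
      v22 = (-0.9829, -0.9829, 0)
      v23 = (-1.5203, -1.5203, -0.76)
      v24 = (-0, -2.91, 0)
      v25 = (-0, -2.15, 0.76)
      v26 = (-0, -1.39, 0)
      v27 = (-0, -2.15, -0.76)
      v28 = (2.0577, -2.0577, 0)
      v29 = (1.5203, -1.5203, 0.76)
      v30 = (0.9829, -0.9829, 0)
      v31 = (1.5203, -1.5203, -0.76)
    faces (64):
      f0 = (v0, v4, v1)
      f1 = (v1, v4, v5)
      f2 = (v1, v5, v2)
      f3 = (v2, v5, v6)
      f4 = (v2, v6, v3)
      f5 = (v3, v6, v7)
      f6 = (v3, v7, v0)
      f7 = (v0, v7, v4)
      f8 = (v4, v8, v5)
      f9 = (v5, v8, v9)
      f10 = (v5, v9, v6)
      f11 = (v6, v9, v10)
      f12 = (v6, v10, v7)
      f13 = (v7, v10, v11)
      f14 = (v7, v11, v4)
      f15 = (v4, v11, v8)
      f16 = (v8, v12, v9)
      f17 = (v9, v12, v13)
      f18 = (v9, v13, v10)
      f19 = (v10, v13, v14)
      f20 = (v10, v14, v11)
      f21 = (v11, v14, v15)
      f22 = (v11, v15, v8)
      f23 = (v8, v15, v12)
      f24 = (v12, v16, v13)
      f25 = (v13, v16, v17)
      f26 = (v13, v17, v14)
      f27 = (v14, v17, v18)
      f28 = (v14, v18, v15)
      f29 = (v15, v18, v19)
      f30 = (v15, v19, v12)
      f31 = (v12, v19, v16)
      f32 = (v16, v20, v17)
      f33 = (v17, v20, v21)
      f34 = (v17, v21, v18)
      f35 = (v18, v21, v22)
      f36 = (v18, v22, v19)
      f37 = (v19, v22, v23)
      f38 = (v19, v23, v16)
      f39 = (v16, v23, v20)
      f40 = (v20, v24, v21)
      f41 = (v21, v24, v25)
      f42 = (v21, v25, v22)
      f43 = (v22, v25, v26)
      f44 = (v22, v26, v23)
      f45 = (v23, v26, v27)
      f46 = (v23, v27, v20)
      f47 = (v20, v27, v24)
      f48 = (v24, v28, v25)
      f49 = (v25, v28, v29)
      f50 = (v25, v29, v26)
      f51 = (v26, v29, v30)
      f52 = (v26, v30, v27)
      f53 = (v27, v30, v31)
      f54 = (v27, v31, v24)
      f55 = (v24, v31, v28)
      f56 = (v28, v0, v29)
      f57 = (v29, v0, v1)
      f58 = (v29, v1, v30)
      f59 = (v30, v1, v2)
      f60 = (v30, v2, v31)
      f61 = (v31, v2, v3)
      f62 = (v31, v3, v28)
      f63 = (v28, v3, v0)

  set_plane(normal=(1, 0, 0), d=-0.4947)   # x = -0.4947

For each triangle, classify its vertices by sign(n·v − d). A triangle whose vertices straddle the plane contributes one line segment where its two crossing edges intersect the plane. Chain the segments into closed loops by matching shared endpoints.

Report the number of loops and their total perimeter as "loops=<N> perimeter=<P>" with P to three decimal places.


Straddling triangles (16 of 64):
  (v8,v12,v9) [+-+] → (-0.4947, 2.7051, 0)–(-0.4947, 2.12781, 0.577285)  len=0.8164
  (v9,v12,v13) [+--] → (-0.4947, 2.12781, 0.577285)–(-0.4947, 1.9451, 0.76)  len=0.2584
  (v9,v13,v10) [+-+] → (-0.4947, 1.9451, 0.76)–(-0.4947, 1.4324, 0.247301)  len=0.7251
  (v10,v13,v14) [+--] → (-0.4947, 1.4324, 0.247301)–(-0.4947, 1.1851, 0)  len=0.3497
  (v10,v14,v11) [+-+] → (-0.4947, 1.1851, 0)–(-0.4947, 1.56259, -0.377487)  len=0.5338
  (v11,v14,v15) [+--] → (-0.4947, 1.56259, -0.377487)–(-0.4947, 1.9451, -0.76)  len=0.5410
  (v11,v15,v8) [+-+] → (-0.4947, 1.9451, -0.76)–(-0.4947, 2.4578, -0.247301)  len=0.7251
  (v8,v15,v12) [+--] → (-0.4947, 2.4578, -0.247301)–(-0.4947, 2.7051, 0)  len=0.3497
  (v20,v24,v21) [-+-] → (-0.4947, -2.7051, 0)–(-0.4947, -2.4578, 0.247301)  len=0.3497
  (v21,v24,v25) [-++] → (-0.4947, -2.4578, 0.247301)–(-0.4947, -1.9451, 0.76)  len=0.7251
  (v21,v25,v22) [-+-] → (-0.4947, -1.9451, 0.76)–(-0.4947, -1.56259, 0.377487)  len=0.5410
  (v22,v25,v26) [-++] → (-0.4947, -1.56259, 0.377487)–(-0.4947, -1.1851, 0)  len=0.5338
  (v22,v26,v23) [-+-] → (-0.4947, -1.1851, 0)–(-0.4947, -1.4324, -0.247301)  len=0.3497
  (v23,v26,v27) [-++] → (-0.4947, -1.4324, -0.247301)–(-0.4947, -1.9451, -0.76)  len=0.7251
  (v23,v27,v20) [-+-] → (-0.4947, -1.9451, -0.76)–(-0.4947, -2.12781, -0.577285)  len=0.2584
  (v20,v27,v24) [-++] → (-0.4947, -2.12781, -0.577285)–(-0.4947, -2.7051, 0)  len=0.8164

Chained into 2 loop(s):
  loop 1: 8 segments, perimeter = 4.2992
  loop 2: 8 segments, perimeter = 4.2992
Total perimeter = 8.598

loops=2 perimeter=8.598


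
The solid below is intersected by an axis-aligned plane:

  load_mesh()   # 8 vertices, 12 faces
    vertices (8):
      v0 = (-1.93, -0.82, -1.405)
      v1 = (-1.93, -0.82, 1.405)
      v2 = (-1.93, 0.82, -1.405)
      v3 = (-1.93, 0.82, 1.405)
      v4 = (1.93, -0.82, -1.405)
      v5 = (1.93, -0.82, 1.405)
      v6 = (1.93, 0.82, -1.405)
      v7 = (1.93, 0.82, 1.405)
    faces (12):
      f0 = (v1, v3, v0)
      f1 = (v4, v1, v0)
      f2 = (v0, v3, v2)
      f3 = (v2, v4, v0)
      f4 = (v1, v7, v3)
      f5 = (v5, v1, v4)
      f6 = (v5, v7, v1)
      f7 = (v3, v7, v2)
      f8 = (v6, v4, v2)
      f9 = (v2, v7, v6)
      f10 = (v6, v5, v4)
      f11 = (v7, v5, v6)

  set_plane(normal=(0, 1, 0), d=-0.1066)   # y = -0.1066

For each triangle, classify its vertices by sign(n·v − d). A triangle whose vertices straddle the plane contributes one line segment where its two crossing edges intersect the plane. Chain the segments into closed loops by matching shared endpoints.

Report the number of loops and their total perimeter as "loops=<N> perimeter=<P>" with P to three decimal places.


loops=1 perimeter=13.340

Straddling triangles (8 of 12):
  (v1,v3,v0) [-+-] → (-1.93, -0.1066, 1.405)–(-1.93, -0.1066, -0.18265)  len=1.5877
  (v0,v3,v2) [-++] → (-1.93, -0.1066, -0.18265)–(-1.93, -0.1066, -1.405)  len=1.2224
  (v2,v4,v0) [+--] → (0.2509, -0.1066, -1.405)–(-1.93, -0.1066, -1.405)  len=2.1809
  (v1,v7,v3) [-++] → (-0.2509, -0.1066, 1.405)–(-1.93, -0.1066, 1.405)  len=1.6791
  (v5,v7,v1) [-+-] → (1.93, -0.1066, 1.405)–(-0.2509, -0.1066, 1.405)  len=2.1809
  (v6,v4,v2) [+-+] → (1.93, -0.1066, -1.405)–(0.2509, -0.1066, -1.405)  len=1.6791
  (v6,v5,v4) [+--] → (1.93, -0.1066, 0.18265)–(1.93, -0.1066, -1.405)  len=1.5877
  (v7,v5,v6) [+-+] → (1.93, -0.1066, 1.405)–(1.93, -0.1066, 0.18265)  len=1.2224

Chained into 1 loop(s):
  loop 1: 8 segments, perimeter = 13.3400
Total perimeter = 13.340


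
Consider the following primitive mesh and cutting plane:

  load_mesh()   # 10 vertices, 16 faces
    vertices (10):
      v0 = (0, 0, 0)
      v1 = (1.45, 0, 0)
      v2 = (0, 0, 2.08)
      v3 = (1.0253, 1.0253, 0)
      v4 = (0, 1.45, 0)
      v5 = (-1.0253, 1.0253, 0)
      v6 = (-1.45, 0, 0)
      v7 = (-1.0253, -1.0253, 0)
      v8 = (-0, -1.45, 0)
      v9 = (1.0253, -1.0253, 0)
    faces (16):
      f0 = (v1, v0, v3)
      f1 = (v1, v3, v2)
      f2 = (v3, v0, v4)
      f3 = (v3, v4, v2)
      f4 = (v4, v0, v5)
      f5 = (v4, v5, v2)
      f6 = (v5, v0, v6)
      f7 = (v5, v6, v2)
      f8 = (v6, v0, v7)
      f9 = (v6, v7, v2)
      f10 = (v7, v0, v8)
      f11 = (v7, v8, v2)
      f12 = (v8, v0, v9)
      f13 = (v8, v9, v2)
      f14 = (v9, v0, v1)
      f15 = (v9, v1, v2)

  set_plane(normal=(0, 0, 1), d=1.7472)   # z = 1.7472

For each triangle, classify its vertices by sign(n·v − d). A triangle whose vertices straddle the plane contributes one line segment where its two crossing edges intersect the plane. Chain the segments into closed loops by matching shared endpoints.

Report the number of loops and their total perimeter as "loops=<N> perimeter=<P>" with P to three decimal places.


Straddling triangles (8 of 16):
  (v1,v3,v2) [--+] → (0.164048, 0.164048, 1.7472)–(0.232, 0, 1.7472)  len=0.1776
  (v3,v4,v2) [--+] → (0, 0.232, 1.7472)–(0.164048, 0.164048, 1.7472)  len=0.1776
  (v4,v5,v2) [--+] → (-0.164048, 0.164048, 1.7472)–(0, 0.232, 1.7472)  len=0.1776
  (v5,v6,v2) [--+] → (-0.232, 0, 1.7472)–(-0.164048, 0.164048, 1.7472)  len=0.1776
  (v6,v7,v2) [--+] → (-0.164048, -0.164048, 1.7472)–(-0.232, 0, 1.7472)  len=0.1776
  (v7,v8,v2) [--+] → (0, -0.232, 1.7472)–(-0.164048, -0.164048, 1.7472)  len=0.1776
  (v8,v9,v2) [--+] → (0.164048, -0.164048, 1.7472)–(0, -0.232, 1.7472)  len=0.1776
  (v9,v1,v2) [--+] → (0.232, 0, 1.7472)–(0.164048, -0.164048, 1.7472)  len=0.1776

Chained into 1 loop(s):
  loop 1: 8 segments, perimeter = 1.4205
Total perimeter = 1.421

loops=1 perimeter=1.421


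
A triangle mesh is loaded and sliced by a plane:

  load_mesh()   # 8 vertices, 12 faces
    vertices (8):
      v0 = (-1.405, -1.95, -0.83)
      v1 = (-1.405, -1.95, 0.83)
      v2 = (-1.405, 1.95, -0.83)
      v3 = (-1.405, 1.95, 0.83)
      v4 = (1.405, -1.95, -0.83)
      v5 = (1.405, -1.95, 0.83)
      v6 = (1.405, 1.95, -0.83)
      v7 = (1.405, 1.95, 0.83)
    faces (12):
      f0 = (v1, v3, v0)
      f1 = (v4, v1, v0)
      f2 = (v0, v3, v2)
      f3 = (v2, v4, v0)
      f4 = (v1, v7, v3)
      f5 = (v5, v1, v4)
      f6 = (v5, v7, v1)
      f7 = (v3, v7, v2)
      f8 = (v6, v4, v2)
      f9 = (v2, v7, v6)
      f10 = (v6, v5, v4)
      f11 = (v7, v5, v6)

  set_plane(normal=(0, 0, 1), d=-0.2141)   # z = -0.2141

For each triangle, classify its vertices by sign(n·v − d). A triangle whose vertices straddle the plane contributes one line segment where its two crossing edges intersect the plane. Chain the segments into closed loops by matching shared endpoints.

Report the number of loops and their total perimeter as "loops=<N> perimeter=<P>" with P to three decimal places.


Straddling triangles (8 of 12):
  (v1,v3,v0) [++-] → (-1.405, -0.503006, -0.2141)–(-1.405, -1.95, -0.2141)  len=1.4470
  (v4,v1,v0) [-+-] → (0.362422, -1.95, -0.2141)–(-1.405, -1.95, -0.2141)  len=1.7674
  (v0,v3,v2) [-+-] → (-1.405, -0.503006, -0.2141)–(-1.405, 1.95, -0.2141)  len=2.4530
  (v5,v1,v4) [++-] → (0.362422, -1.95, -0.2141)–(1.405, -1.95, -0.2141)  len=1.0426
  (v3,v7,v2) [++-] → (-0.362422, 1.95, -0.2141)–(-1.405, 1.95, -0.2141)  len=1.0426
  (v2,v7,v6) [-+-] → (-0.362422, 1.95, -0.2141)–(1.405, 1.95, -0.2141)  len=1.7674
  (v6,v5,v4) [-+-] → (1.405, 0.503006, -0.2141)–(1.405, -1.95, -0.2141)  len=2.4530
  (v7,v5,v6) [++-] → (1.405, 0.503006, -0.2141)–(1.405, 1.95, -0.2141)  len=1.4470

Chained into 1 loop(s):
  loop 1: 8 segments, perimeter = 13.4200
Total perimeter = 13.420

loops=1 perimeter=13.420


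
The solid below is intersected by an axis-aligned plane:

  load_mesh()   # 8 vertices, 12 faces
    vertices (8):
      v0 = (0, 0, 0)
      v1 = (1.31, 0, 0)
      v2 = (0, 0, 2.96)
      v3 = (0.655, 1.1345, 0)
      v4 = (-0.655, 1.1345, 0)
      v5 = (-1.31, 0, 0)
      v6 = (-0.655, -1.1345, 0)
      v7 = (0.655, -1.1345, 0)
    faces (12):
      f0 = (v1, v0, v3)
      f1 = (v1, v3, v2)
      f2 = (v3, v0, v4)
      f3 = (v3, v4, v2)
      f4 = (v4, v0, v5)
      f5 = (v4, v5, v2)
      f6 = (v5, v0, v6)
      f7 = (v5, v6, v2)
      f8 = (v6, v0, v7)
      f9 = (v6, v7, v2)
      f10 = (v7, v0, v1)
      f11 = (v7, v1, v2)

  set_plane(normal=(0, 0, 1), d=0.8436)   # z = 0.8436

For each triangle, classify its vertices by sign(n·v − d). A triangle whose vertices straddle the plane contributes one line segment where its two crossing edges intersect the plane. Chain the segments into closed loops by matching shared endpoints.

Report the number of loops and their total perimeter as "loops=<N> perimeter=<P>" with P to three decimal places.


Straddling triangles (6 of 12):
  (v1,v3,v2) [--+] → (0.468325, 0.811168, 0.8436)–(0.93665, 0, 0.8436)  len=0.9367
  (v3,v4,v2) [--+] → (-0.468325, 0.811168, 0.8436)–(0.468325, 0.811168, 0.8436)  len=0.9366
  (v4,v5,v2) [--+] → (-0.93665, 0, 0.8436)–(-0.468325, 0.811168, 0.8436)  len=0.9367
  (v5,v6,v2) [--+] → (-0.468325, -0.811168, 0.8436)–(-0.93665, 0, 0.8436)  len=0.9367
  (v6,v7,v2) [--+] → (0.468325, -0.811168, 0.8436)–(-0.468325, -0.811168, 0.8436)  len=0.9366
  (v7,v1,v2) [--+] → (0.93665, 0, 0.8436)–(0.468325, -0.811168, 0.8436)  len=0.9367

Chained into 1 loop(s):
  loop 1: 6 segments, perimeter = 5.6199
Total perimeter = 5.620

loops=1 perimeter=5.620


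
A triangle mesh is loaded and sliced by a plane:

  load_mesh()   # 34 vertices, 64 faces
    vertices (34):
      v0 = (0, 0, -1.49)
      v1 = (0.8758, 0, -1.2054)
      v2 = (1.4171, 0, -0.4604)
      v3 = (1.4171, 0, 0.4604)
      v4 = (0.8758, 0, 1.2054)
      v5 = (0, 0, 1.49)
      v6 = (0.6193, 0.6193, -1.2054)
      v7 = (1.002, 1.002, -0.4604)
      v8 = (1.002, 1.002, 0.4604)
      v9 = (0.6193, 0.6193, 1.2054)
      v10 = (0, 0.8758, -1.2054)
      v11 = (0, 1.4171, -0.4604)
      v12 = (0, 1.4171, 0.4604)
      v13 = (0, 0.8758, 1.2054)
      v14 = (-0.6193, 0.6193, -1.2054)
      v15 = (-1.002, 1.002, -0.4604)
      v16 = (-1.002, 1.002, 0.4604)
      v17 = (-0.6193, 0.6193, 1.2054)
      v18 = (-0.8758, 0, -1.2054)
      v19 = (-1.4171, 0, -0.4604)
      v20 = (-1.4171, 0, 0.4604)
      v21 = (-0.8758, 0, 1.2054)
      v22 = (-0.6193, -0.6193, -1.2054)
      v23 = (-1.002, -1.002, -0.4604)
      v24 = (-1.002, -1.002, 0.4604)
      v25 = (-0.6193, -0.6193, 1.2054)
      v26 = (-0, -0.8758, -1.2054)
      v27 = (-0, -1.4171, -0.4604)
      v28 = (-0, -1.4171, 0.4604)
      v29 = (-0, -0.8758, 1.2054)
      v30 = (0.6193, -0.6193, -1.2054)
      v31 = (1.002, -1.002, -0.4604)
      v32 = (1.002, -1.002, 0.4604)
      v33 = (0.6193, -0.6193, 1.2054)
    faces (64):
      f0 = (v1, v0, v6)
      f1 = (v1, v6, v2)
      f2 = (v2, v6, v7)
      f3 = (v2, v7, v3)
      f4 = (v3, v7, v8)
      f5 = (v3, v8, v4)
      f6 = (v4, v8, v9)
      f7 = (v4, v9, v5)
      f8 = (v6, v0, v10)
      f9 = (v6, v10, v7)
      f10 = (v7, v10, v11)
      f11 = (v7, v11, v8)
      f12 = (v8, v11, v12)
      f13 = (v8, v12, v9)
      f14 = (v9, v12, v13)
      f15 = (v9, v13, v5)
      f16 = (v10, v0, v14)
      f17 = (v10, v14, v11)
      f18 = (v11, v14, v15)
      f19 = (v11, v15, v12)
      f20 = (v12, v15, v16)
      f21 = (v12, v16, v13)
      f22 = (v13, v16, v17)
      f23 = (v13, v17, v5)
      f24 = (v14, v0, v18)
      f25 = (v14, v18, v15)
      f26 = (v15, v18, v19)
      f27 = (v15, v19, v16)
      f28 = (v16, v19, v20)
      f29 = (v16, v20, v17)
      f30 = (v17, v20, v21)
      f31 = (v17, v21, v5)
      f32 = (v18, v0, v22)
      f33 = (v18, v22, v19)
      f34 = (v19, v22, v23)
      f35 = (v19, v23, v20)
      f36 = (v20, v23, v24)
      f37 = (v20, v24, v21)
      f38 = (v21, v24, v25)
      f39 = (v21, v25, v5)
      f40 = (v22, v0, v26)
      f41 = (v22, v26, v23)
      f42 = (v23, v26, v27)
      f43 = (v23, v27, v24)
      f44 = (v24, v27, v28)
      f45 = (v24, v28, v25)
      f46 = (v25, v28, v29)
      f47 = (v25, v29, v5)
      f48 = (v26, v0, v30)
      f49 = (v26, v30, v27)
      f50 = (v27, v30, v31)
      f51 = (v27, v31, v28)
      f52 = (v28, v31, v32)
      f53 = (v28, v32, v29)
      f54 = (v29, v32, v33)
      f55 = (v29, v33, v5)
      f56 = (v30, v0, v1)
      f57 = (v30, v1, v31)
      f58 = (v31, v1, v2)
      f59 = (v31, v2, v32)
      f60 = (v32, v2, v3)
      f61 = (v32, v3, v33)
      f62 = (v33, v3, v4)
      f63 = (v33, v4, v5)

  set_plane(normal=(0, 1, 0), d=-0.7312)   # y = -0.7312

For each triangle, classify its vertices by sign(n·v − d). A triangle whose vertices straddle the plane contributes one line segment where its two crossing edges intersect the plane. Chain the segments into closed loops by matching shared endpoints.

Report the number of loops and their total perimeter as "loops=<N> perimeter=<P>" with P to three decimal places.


Straddling triangles (20 of 64):
  (v19,v22,v23) [++-] → (-0.7312, -0.7312, -0.987565)–(-1.11418, -0.7312, -0.4604)  len=0.6516
  (v19,v23,v20) [+-+] → (-1.11418, -0.7312, -0.4604)–(-1.11418, -0.7312, -0.211545)  len=0.2489
  (v20,v23,v24) [+--] → (-1.11418, -0.7312, -0.211545)–(-1.11418, -0.7312, 0.4604)  len=0.6719
  (v20,v24,v21) [+-+] → (-1.11418, -0.7312, 0.4604)–(-0.967893, -0.7312, 0.661743)  len=0.2489
  (v21,v24,v25) [+-+] → (-0.967893, -0.7312, 0.661743)–(-0.7312, -0.7312, 0.987565)  len=0.4027
  (v22,v0,v26) [++-] → (0, -0.7312, -1.25239)–(-0.349126, -0.7312, -1.2054)  len=0.3523
  (v22,v26,v23) [+--] → (-0.349126, -0.7312, -1.2054)–(-0.7312, -0.7312, -0.987565)  len=0.4398
  (v24,v28,v25) [--+] → (-0.532437, -0.7312, 1.10091)–(-0.7312, -0.7312, 0.987565)  len=0.2288
  (v25,v28,v29) [+--] → (-0.532437, -0.7312, 1.10091)–(-0.349126, -0.7312, 1.2054)  len=0.2110
  (v25,v29,v5) [+-+] → (-0.349126, -0.7312, 1.2054)–(0, -0.7312, 1.25239)  len=0.3523
  (v26,v0,v30) [-++] → (0, -0.7312, -1.25239)–(0.349126, -0.7312, -1.2054)  len=0.3523
  (v26,v30,v27) [-+-] → (0.349126, -0.7312, -1.2054)–(0.532437, -0.7312, -1.10091)  len=0.2110
  (v27,v30,v31) [-+-] → (0.532437, -0.7312, -1.10091)–(0.7312, -0.7312, -0.987565)  len=0.2288
  (v29,v32,v33) [--+] → (0.7312, -0.7312, 0.987565)–(0.349126, -0.7312, 1.2054)  len=0.4398
  (v29,v33,v5) [-++] → (0.349126, -0.7312, 1.2054)–(0, -0.7312, 1.25239)  len=0.3523
  (v30,v1,v31) [++-] → (0.967893, -0.7312, -0.661743)–(0.7312, -0.7312, -0.987565)  len=0.4027
  (v31,v1,v2) [-++] → (0.967893, -0.7312, -0.661743)–(1.11418, -0.7312, -0.4604)  len=0.2489
  (v31,v2,v32) [-+-] → (1.11418, -0.7312, -0.4604)–(1.11418, -0.7312, 0.211545)  len=0.6719
  (v32,v2,v3) [-++] → (1.11418, -0.7312, 0.211545)–(1.11418, -0.7312, 0.4604)  len=0.2489
  (v32,v3,v33) [-++] → (1.11418, -0.7312, 0.4604)–(0.7312, -0.7312, 0.987565)  len=0.6516

Chained into 1 loop(s):
  loop 1: 20 segments, perimeter = 7.6163
Total perimeter = 7.616

loops=1 perimeter=7.616


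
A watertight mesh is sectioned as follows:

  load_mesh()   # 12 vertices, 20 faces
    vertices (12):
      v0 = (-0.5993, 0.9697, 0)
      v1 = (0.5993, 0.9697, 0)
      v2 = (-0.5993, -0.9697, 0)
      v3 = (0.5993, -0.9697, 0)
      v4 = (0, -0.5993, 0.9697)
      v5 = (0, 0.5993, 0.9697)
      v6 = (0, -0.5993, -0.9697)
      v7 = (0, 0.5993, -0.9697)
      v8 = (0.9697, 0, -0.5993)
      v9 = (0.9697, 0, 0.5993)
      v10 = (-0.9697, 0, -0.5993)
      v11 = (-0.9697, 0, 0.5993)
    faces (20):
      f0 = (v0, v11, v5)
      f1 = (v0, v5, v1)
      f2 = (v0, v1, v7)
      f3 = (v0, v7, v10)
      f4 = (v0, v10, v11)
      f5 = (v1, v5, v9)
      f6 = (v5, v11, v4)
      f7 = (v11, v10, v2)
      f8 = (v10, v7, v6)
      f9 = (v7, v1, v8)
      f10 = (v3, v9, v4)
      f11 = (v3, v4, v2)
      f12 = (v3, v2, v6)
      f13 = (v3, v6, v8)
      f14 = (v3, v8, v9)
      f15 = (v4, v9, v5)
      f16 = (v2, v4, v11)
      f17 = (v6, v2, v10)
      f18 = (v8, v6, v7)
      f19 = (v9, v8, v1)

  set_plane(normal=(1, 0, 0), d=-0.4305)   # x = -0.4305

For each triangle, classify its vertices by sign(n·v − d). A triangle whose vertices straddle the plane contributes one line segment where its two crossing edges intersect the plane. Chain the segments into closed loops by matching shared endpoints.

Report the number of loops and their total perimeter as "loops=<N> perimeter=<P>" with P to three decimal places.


loops=1 perimeter=5.513

Straddling triangles (10 of 20):
  (v0,v11,v5) [--+] → (-0.4305, 0.33324, 0.80526)–(-0.4305, 0.865372, 0.273128)  len=0.7525
  (v0,v5,v1) [-++] → (-0.4305, 0.865372, 0.273128)–(-0.4305, 0.9697, 0)  len=0.2924
  (v0,v1,v7) [-++] → (-0.4305, 0.9697, 0)–(-0.4305, 0.865372, -0.273128)  len=0.2924
  (v0,v7,v10) [-+-] → (-0.4305, 0.865372, -0.273128)–(-0.4305, 0.33324, -0.80526)  len=0.7525
  (v5,v11,v4) [+-+] → (-0.4305, 0.33324, 0.80526)–(-0.4305, -0.33324, 0.80526)  len=0.6665
  (v10,v7,v6) [-++] → (-0.4305, 0.33324, -0.80526)–(-0.4305, -0.33324, -0.80526)  len=0.6665
  (v3,v4,v2) [++-] → (-0.4305, -0.865372, 0.273128)–(-0.4305, -0.9697, 0)  len=0.2924
  (v3,v2,v6) [+-+] → (-0.4305, -0.9697, 0)–(-0.4305, -0.865372, -0.273128)  len=0.2924
  (v2,v4,v11) [-+-] → (-0.4305, -0.865372, 0.273128)–(-0.4305, -0.33324, 0.80526)  len=0.7525
  (v6,v2,v10) [+--] → (-0.4305, -0.865372, -0.273128)–(-0.4305, -0.33324, -0.80526)  len=0.7525

Chained into 1 loop(s):
  loop 1: 10 segments, perimeter = 5.5127
Total perimeter = 5.513


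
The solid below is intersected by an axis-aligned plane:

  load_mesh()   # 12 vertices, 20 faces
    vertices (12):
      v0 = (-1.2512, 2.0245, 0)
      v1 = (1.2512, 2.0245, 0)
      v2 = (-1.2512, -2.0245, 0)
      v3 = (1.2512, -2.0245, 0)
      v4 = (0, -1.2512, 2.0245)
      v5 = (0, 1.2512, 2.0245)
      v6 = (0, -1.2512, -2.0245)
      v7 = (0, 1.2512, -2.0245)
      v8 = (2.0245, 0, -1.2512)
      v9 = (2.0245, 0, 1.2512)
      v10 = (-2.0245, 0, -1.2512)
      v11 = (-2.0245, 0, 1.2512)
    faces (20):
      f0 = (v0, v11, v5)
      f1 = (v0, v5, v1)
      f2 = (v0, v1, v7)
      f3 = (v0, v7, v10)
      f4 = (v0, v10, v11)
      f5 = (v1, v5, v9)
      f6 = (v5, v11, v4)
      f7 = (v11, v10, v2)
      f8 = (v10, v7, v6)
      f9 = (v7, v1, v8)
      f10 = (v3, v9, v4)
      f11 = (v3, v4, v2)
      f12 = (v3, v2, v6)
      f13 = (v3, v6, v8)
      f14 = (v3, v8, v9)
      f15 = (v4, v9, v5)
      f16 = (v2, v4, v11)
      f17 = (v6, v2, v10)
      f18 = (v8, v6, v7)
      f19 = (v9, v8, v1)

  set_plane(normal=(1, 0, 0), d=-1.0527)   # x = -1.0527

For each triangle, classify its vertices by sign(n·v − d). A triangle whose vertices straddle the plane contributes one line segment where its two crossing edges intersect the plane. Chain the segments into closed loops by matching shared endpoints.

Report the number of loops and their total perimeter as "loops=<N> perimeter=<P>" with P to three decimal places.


Straddling triangles (10 of 20):
  (v0,v11,v5) [--+] → (-1.0527, 0.600601, 1.6224)–(-1.0527, 1.90182, 0.321182)  len=1.8402
  (v0,v5,v1) [-++] → (-1.0527, 1.90182, 0.321182)–(-1.0527, 2.0245, 0)  len=0.3438
  (v0,v1,v7) [-++] → (-1.0527, 2.0245, 0)–(-1.0527, 1.90182, -0.321182)  len=0.3438
  (v0,v7,v10) [-+-] → (-1.0527, 1.90182, -0.321182)–(-1.0527, 0.600601, -1.6224)  len=1.8402
  (v5,v11,v4) [+-+] → (-1.0527, 0.600601, 1.6224)–(-1.0527, -0.600601, 1.6224)  len=1.2012
  (v10,v7,v6) [-++] → (-1.0527, 0.600601, -1.6224)–(-1.0527, -0.600601, -1.6224)  len=1.2012
  (v3,v4,v2) [++-] → (-1.0527, -1.90182, 0.321182)–(-1.0527, -2.0245, 0)  len=0.3438
  (v3,v2,v6) [+-+] → (-1.0527, -2.0245, 0)–(-1.0527, -1.90182, -0.321182)  len=0.3438
  (v2,v4,v11) [-+-] → (-1.0527, -1.90182, 0.321182)–(-1.0527, -0.600601, 1.6224)  len=1.8402
  (v6,v2,v10) [+--] → (-1.0527, -1.90182, -0.321182)–(-1.0527, -0.600601, -1.6224)  len=1.8402

Chained into 1 loop(s):
  loop 1: 10 segments, perimeter = 11.1385
Total perimeter = 11.138

loops=1 perimeter=11.138


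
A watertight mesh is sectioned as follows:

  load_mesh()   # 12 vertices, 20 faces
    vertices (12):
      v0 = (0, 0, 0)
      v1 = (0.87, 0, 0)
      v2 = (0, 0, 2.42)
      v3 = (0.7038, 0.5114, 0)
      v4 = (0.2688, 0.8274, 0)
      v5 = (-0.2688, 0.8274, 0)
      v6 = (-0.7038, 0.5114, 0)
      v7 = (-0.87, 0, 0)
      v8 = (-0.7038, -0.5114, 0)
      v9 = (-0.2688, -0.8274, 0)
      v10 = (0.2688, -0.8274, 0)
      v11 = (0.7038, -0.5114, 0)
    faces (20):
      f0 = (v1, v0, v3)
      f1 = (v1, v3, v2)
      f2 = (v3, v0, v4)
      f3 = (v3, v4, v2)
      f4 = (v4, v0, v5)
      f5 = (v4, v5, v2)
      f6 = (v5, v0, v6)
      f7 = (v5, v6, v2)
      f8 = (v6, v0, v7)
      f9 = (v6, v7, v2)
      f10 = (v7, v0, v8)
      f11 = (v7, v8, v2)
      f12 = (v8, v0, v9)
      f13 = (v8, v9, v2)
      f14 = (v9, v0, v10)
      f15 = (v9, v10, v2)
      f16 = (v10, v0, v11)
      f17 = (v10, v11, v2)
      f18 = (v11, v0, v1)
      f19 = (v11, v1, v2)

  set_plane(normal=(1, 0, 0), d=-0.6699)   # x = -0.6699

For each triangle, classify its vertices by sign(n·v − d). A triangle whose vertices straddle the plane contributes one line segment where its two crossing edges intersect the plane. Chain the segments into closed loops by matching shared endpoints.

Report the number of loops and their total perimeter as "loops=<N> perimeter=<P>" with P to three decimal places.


loops=1 perimeter=2.638

Straddling triangles (8 of 20):
  (v5,v0,v6) [++-] → (-0.6699, 0.486767, 0)–(-0.6699, 0.536026, 0)  len=0.0493
  (v5,v6,v2) [+-+] → (-0.6699, 0.536026, 0)–(-0.6699, 0.486767, 0.116564)  len=0.1265
  (v6,v0,v7) [-+-] → (-0.6699, 0.486767, 0)–(-0.6699, 0, 0)  len=0.4868
  (v6,v7,v2) [--+] → (-0.6699, 0, 0.5566)–(-0.6699, 0.486767, 0.116564)  len=0.6562
  (v7,v0,v8) [-+-] → (-0.6699, 0, 0)–(-0.6699, -0.486767, 0)  len=0.4868
  (v7,v8,v2) [--+] → (-0.6699, -0.486767, 0.116564)–(-0.6699, 0, 0.5566)  len=0.6562
  (v8,v0,v9) [-++] → (-0.6699, -0.486767, 0)–(-0.6699, -0.536026, 0)  len=0.0493
  (v8,v9,v2) [-++] → (-0.6699, -0.536026, 0)–(-0.6699, -0.486767, 0.116564)  len=0.1265

Chained into 1 loop(s):
  loop 1: 8 segments, perimeter = 2.6375
Total perimeter = 2.638


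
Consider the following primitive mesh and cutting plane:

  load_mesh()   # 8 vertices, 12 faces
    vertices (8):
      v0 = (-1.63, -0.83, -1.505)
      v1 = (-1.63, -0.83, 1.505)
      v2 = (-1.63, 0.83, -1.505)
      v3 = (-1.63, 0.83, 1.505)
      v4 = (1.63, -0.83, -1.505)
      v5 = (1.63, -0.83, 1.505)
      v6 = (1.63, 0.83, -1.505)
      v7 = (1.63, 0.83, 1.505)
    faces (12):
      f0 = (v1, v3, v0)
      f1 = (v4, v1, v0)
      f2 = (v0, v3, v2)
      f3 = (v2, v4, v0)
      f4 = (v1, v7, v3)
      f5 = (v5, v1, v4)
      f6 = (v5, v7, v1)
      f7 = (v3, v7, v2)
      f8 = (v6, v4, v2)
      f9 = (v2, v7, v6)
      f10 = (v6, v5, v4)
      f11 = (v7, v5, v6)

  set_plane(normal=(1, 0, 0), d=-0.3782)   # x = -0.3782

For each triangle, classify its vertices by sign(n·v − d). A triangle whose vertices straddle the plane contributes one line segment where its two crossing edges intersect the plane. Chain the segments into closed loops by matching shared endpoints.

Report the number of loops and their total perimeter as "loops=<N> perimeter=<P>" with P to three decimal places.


Straddling triangles (8 of 12):
  (v4,v1,v0) [+--] → (-0.3782, -0.83, 0.349197)–(-0.3782, -0.83, -1.505)  len=1.8542
  (v2,v4,v0) [-+-] → (-0.3782, 0.19258, -1.505)–(-0.3782, -0.83, -1.505)  len=1.0226
  (v1,v7,v3) [-+-] → (-0.3782, -0.19258, 1.505)–(-0.3782, 0.83, 1.505)  len=1.0226
  (v5,v1,v4) [+-+] → (-0.3782, -0.83, 1.505)–(-0.3782, -0.83, 0.349197)  len=1.1558
  (v5,v7,v1) [++-] → (-0.3782, -0.19258, 1.505)–(-0.3782, -0.83, 1.505)  len=0.6374
  (v3,v7,v2) [-+-] → (-0.3782, 0.83, 1.505)–(-0.3782, 0.83, -0.349197)  len=1.8542
  (v6,v4,v2) [++-] → (-0.3782, 0.19258, -1.505)–(-0.3782, 0.83, -1.505)  len=0.6374
  (v2,v7,v6) [-++] → (-0.3782, 0.83, -0.349197)–(-0.3782, 0.83, -1.505)  len=1.1558

Chained into 1 loop(s):
  loop 1: 8 segments, perimeter = 9.3400
Total perimeter = 9.340

loops=1 perimeter=9.340


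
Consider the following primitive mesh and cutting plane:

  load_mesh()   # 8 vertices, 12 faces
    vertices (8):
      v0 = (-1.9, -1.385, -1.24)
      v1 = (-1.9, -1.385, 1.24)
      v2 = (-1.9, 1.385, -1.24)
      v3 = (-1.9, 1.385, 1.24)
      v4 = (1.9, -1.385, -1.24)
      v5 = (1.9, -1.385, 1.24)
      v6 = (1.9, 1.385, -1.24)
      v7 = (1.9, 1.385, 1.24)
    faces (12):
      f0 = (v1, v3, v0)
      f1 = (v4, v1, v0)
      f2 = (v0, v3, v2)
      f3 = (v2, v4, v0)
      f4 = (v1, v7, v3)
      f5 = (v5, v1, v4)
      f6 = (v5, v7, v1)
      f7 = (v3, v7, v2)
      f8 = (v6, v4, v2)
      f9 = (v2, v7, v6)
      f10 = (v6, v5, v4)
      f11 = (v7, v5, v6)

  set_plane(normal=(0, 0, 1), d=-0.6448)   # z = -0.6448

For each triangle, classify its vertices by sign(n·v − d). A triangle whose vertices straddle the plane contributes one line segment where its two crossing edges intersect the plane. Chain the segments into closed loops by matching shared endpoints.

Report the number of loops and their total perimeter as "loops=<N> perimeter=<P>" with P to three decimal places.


loops=1 perimeter=13.140

Straddling triangles (8 of 12):
  (v1,v3,v0) [++-] → (-1.9, -0.7202, -0.6448)–(-1.9, -1.385, -0.6448)  len=0.6648
  (v4,v1,v0) [-+-] → (0.988, -1.385, -0.6448)–(-1.9, -1.385, -0.6448)  len=2.8880
  (v0,v3,v2) [-+-] → (-1.9, -0.7202, -0.6448)–(-1.9, 1.385, -0.6448)  len=2.1052
  (v5,v1,v4) [++-] → (0.988, -1.385, -0.6448)–(1.9, -1.385, -0.6448)  len=0.9120
  (v3,v7,v2) [++-] → (-0.988, 1.385, -0.6448)–(-1.9, 1.385, -0.6448)  len=0.9120
  (v2,v7,v6) [-+-] → (-0.988, 1.385, -0.6448)–(1.9, 1.385, -0.6448)  len=2.8880
  (v6,v5,v4) [-+-] → (1.9, 0.7202, -0.6448)–(1.9, -1.385, -0.6448)  len=2.1052
  (v7,v5,v6) [++-] → (1.9, 0.7202, -0.6448)–(1.9, 1.385, -0.6448)  len=0.6648

Chained into 1 loop(s):
  loop 1: 8 segments, perimeter = 13.1400
Total perimeter = 13.140
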